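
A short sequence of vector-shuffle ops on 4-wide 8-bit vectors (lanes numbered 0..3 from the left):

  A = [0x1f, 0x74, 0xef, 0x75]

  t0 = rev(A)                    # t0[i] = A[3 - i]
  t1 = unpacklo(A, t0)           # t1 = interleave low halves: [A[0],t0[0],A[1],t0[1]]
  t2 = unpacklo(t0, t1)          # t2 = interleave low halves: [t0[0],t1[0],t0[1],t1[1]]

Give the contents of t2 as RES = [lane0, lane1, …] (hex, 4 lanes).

RES = [0x75, 0x1f, 0xef, 0x75]

→ t0 |75|ef|74|1f|
→ t1 |1f|75|74|ef|
→ t2 |75|1f|ef|75|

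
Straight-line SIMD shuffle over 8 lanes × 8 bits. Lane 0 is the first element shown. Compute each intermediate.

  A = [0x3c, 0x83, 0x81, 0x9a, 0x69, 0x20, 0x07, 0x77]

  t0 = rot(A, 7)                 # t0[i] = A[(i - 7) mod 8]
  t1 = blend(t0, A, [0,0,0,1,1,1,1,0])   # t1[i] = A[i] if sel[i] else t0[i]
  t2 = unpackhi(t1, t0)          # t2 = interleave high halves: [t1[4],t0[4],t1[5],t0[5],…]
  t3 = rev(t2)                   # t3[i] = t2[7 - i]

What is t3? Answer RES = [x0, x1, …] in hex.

RES = [0x3c, 0x3c, 0x77, 0x07, 0x07, 0x20, 0x20, 0x69]

→ t0 |83|81|9a|69|20|07|77|3c|
→ t1 |83|81|9a|9a|69|20|07|3c|
→ t2 |69|20|20|07|07|77|3c|3c|
→ t3 |3c|3c|77|07|07|20|20|69|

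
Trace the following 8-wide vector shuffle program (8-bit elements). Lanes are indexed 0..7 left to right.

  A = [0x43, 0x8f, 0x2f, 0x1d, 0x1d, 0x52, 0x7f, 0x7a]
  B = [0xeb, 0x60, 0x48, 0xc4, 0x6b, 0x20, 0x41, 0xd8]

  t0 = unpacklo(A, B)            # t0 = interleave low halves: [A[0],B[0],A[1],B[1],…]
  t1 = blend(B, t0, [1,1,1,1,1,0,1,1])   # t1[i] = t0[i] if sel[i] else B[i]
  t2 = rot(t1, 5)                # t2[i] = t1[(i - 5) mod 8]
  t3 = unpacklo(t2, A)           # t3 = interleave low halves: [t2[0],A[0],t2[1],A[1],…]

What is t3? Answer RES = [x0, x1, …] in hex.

RES = [0x60, 0x43, 0x2f, 0x8f, 0x20, 0x2f, 0x1d, 0x1d]

t0 = [0x43, 0xeb, 0x8f, 0x60, 0x2f, 0x48, 0x1d, 0xc4]
t1 = [0x43, 0xeb, 0x8f, 0x60, 0x2f, 0x20, 0x1d, 0xc4]
t2 = [0x60, 0x2f, 0x20, 0x1d, 0xc4, 0x43, 0xeb, 0x8f]
t3 = [0x60, 0x43, 0x2f, 0x8f, 0x20, 0x2f, 0x1d, 0x1d]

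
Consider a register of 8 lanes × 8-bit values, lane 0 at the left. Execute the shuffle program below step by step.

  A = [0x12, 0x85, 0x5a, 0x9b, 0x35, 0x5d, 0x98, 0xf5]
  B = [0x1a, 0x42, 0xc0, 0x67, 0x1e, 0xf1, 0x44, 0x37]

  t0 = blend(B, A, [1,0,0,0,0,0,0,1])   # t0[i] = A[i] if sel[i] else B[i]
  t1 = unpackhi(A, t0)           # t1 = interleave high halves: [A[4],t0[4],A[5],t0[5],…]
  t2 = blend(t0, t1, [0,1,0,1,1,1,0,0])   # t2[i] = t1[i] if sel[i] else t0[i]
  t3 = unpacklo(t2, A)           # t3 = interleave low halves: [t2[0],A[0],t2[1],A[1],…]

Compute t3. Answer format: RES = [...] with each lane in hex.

RES = [0x12, 0x12, 0x1e, 0x85, 0xc0, 0x5a, 0xf1, 0x9b]

  t0: 12 42 c0 67 1e f1 44 f5
  t1: 35 1e 5d f1 98 44 f5 f5
  t2: 12 1e c0 f1 98 44 44 f5
  t3: 12 12 1e 85 c0 5a f1 9b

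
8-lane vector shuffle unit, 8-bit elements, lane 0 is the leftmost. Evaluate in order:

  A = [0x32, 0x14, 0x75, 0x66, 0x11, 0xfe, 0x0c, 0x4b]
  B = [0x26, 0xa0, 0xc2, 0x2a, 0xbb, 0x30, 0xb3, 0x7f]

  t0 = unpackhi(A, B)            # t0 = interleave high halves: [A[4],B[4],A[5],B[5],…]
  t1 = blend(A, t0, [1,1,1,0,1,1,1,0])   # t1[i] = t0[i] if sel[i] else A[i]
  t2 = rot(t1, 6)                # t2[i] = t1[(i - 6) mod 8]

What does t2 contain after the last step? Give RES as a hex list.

→ t0 |11|bb|fe|30|0c|b3|4b|7f|
→ t1 |11|bb|fe|66|0c|b3|4b|4b|
→ t2 |fe|66|0c|b3|4b|4b|11|bb|

RES = [0xfe, 0x66, 0x0c, 0xb3, 0x4b, 0x4b, 0x11, 0xbb]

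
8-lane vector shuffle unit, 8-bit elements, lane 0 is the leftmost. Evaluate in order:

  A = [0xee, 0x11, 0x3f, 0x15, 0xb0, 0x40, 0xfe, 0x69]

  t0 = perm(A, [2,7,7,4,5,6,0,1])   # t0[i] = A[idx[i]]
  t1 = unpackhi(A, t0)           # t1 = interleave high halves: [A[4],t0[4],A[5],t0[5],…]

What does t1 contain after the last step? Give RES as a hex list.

RES = [ 0xb0  0x40  0x40  0xfe  0xfe  0xee  0x69  0x11 ]

  t0: 3f 69 69 b0 40 fe ee 11
  t1: b0 40 40 fe fe ee 69 11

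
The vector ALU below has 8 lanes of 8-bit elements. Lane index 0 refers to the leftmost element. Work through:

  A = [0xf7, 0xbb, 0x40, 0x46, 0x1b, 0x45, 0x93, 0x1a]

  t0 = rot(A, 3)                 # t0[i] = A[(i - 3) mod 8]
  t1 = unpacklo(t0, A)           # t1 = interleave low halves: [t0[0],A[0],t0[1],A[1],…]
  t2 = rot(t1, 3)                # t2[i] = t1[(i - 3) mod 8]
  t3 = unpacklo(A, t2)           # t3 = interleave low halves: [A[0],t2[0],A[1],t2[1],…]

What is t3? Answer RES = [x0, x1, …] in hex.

RES = [0xf7, 0x40, 0xbb, 0xf7, 0x40, 0x46, 0x46, 0x45]

t0 = [0x45, 0x93, 0x1a, 0xf7, 0xbb, 0x40, 0x46, 0x1b]
t1 = [0x45, 0xf7, 0x93, 0xbb, 0x1a, 0x40, 0xf7, 0x46]
t2 = [0x40, 0xf7, 0x46, 0x45, 0xf7, 0x93, 0xbb, 0x1a]
t3 = [0xf7, 0x40, 0xbb, 0xf7, 0x40, 0x46, 0x46, 0x45]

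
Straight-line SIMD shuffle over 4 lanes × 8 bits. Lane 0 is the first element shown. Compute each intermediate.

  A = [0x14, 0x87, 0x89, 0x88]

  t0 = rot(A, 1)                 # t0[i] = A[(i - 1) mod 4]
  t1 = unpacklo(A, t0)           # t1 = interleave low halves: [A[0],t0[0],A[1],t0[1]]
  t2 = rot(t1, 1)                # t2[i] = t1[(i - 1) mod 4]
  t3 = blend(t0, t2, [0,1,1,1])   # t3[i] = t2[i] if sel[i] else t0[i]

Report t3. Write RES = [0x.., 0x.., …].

  t0: 88 14 87 89
  t1: 14 88 87 14
  t2: 14 14 88 87
  t3: 88 14 88 87

RES = [ 0x88  0x14  0x88  0x87 ]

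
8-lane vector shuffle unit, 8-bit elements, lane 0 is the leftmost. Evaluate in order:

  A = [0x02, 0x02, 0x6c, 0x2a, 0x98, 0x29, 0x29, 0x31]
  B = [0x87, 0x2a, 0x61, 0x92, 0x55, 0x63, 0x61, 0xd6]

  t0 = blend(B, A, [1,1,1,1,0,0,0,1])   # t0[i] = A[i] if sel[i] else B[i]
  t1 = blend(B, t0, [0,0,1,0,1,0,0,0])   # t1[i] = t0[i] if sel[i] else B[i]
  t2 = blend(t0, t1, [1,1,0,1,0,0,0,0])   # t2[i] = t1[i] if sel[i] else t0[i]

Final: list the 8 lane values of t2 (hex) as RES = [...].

  t0: 02 02 6c 2a 55 63 61 31
  t1: 87 2a 6c 92 55 63 61 d6
  t2: 87 2a 6c 92 55 63 61 31

RES = [ 0x87  0x2a  0x6c  0x92  0x55  0x63  0x61  0x31 ]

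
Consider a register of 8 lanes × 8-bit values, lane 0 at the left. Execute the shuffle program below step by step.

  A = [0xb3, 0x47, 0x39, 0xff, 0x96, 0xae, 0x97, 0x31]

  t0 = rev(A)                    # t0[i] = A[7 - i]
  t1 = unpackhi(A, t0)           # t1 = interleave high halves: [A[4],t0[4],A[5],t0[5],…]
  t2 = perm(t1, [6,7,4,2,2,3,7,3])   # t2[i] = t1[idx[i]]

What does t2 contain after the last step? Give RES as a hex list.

→ t0 |31|97|ae|96|ff|39|47|b3|
→ t1 |96|ff|ae|39|97|47|31|b3|
→ t2 |31|b3|97|ae|ae|39|b3|39|

RES = [0x31, 0xb3, 0x97, 0xae, 0xae, 0x39, 0xb3, 0x39]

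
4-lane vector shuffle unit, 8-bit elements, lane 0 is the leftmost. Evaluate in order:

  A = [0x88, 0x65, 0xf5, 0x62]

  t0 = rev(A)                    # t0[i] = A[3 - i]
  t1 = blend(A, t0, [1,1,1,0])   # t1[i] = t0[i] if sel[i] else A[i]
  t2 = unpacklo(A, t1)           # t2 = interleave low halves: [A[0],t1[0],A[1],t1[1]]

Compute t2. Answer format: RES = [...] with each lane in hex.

RES = [ 0x88  0x62  0x65  0xf5 ]

  t0: 62 f5 65 88
  t1: 62 f5 65 62
  t2: 88 62 65 f5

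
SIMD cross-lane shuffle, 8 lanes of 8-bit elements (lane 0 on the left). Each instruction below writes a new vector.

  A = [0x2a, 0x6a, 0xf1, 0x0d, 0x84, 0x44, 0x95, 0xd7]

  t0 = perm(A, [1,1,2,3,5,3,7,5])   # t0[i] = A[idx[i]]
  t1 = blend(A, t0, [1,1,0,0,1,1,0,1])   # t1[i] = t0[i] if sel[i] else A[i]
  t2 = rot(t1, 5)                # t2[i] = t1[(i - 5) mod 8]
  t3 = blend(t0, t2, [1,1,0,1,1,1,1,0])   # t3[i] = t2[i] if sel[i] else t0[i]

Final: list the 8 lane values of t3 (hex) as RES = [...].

→ t0 |6a|6a|f1|0d|44|0d|d7|44|
→ t1 |6a|6a|f1|0d|44|0d|95|44|
→ t2 |0d|44|0d|95|44|6a|6a|f1|
→ t3 |0d|44|f1|95|44|6a|6a|44|

RES = [0x0d, 0x44, 0xf1, 0x95, 0x44, 0x6a, 0x6a, 0x44]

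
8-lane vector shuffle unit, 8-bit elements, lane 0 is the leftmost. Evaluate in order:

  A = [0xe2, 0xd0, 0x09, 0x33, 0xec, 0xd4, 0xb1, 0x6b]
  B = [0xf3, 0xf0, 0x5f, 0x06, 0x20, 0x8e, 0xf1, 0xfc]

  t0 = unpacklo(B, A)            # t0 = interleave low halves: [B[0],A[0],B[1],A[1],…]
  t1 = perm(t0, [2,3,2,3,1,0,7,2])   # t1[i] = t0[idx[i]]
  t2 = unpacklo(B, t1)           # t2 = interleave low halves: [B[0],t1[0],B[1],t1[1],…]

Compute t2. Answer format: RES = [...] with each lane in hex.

RES = [0xf3, 0xf0, 0xf0, 0xd0, 0x5f, 0xf0, 0x06, 0xd0]

  t0: f3 e2 f0 d0 5f 09 06 33
  t1: f0 d0 f0 d0 e2 f3 33 f0
  t2: f3 f0 f0 d0 5f f0 06 d0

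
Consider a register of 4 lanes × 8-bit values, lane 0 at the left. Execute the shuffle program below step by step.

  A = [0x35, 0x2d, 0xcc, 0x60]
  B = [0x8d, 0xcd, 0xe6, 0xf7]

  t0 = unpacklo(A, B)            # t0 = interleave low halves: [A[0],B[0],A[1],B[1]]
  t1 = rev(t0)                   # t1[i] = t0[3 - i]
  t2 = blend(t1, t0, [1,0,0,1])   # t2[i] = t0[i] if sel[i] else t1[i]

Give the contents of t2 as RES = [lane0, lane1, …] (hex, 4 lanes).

RES = [0x35, 0x2d, 0x8d, 0xcd]

  t0: 35 8d 2d cd
  t1: cd 2d 8d 35
  t2: 35 2d 8d cd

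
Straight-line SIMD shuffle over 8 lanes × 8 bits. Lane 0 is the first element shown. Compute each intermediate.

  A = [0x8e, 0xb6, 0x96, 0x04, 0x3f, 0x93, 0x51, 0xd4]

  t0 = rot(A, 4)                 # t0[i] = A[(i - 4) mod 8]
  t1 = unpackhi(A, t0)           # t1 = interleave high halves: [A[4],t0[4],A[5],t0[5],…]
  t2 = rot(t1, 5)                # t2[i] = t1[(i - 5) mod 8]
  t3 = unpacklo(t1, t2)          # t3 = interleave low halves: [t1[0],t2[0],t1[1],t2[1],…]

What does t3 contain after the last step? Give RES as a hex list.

RES = [0x3f, 0xb6, 0x8e, 0x51, 0x93, 0x96, 0xb6, 0xd4]

→ t0 |3f|93|51|d4|8e|b6|96|04|
→ t1 |3f|8e|93|b6|51|96|d4|04|
→ t2 |b6|51|96|d4|04|3f|8e|93|
→ t3 |3f|b6|8e|51|93|96|b6|d4|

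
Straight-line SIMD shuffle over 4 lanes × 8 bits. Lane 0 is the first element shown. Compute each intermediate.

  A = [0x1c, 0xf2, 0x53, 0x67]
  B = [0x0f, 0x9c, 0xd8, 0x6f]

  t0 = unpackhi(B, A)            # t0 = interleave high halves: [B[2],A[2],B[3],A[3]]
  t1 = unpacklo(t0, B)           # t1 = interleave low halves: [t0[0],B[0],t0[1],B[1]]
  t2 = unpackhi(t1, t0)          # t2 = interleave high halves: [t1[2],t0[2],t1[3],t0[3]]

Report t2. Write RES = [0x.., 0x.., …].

t0 = [0xd8, 0x53, 0x6f, 0x67]
t1 = [0xd8, 0x0f, 0x53, 0x9c]
t2 = [0x53, 0x6f, 0x9c, 0x67]

RES = [0x53, 0x6f, 0x9c, 0x67]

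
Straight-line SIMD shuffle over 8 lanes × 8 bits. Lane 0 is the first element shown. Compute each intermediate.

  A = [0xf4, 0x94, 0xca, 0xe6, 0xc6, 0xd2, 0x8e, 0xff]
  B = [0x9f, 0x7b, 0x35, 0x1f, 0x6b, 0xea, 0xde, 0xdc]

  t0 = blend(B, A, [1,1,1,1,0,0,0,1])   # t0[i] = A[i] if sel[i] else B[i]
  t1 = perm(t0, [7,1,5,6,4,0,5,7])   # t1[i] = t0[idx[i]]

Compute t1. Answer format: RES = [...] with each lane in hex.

→ t0 |f4|94|ca|e6|6b|ea|de|ff|
→ t1 |ff|94|ea|de|6b|f4|ea|ff|

RES = [ 0xff  0x94  0xea  0xde  0x6b  0xf4  0xea  0xff ]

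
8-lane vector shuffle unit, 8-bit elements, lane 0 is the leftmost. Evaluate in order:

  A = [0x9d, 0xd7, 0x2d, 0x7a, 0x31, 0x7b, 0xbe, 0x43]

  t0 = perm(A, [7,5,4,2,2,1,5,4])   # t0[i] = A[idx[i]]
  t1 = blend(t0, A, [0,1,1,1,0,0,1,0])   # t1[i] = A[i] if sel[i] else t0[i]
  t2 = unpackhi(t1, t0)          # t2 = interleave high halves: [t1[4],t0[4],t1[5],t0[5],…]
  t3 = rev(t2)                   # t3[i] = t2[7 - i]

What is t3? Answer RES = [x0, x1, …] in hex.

RES = [0x31, 0x31, 0x7b, 0xbe, 0xd7, 0xd7, 0x2d, 0x2d]

→ t0 |43|7b|31|2d|2d|d7|7b|31|
→ t1 |43|d7|2d|7a|2d|d7|be|31|
→ t2 |2d|2d|d7|d7|be|7b|31|31|
→ t3 |31|31|7b|be|d7|d7|2d|2d|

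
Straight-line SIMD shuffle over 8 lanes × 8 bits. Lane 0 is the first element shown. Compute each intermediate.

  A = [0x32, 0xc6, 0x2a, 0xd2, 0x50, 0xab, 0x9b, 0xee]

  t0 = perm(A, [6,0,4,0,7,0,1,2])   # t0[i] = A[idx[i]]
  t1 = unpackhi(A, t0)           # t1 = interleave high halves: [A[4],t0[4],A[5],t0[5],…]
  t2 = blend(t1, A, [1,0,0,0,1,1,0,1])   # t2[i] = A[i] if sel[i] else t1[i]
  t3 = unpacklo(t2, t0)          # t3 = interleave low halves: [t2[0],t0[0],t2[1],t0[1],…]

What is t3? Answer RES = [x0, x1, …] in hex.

RES = [0x32, 0x9b, 0xee, 0x32, 0xab, 0x50, 0x32, 0x32]

t0 = [0x9b, 0x32, 0x50, 0x32, 0xee, 0x32, 0xc6, 0x2a]
t1 = [0x50, 0xee, 0xab, 0x32, 0x9b, 0xc6, 0xee, 0x2a]
t2 = [0x32, 0xee, 0xab, 0x32, 0x50, 0xab, 0xee, 0xee]
t3 = [0x32, 0x9b, 0xee, 0x32, 0xab, 0x50, 0x32, 0x32]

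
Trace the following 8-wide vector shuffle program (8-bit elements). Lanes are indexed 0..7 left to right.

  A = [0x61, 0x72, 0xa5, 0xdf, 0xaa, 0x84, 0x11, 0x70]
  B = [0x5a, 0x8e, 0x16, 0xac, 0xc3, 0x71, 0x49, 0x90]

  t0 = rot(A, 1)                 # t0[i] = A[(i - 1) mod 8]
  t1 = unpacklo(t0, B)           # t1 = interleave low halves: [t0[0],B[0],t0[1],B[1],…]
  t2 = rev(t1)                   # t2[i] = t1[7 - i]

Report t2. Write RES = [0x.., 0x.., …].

RES = [ 0xac  0xa5  0x16  0x72  0x8e  0x61  0x5a  0x70 ]

→ t0 |70|61|72|a5|df|aa|84|11|
→ t1 |70|5a|61|8e|72|16|a5|ac|
→ t2 |ac|a5|16|72|8e|61|5a|70|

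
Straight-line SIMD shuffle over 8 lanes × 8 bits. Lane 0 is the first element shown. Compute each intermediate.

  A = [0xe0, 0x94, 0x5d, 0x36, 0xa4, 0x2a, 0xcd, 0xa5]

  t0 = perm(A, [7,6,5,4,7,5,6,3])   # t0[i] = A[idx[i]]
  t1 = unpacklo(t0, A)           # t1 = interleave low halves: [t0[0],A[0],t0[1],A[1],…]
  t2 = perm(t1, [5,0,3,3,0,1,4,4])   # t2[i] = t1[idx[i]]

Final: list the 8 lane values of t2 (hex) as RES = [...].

→ t0 |a5|cd|2a|a4|a5|2a|cd|36|
→ t1 |a5|e0|cd|94|2a|5d|a4|36|
→ t2 |5d|a5|94|94|a5|e0|2a|2a|

RES = [ 0x5d  0xa5  0x94  0x94  0xa5  0xe0  0x2a  0x2a ]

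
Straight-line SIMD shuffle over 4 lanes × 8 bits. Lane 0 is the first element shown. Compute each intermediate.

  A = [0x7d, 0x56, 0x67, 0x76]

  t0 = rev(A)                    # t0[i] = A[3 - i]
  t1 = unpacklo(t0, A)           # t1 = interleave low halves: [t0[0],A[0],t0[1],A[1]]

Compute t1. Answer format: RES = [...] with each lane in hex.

RES = [ 0x76  0x7d  0x67  0x56 ]

t0 = [0x76, 0x67, 0x56, 0x7d]
t1 = [0x76, 0x7d, 0x67, 0x56]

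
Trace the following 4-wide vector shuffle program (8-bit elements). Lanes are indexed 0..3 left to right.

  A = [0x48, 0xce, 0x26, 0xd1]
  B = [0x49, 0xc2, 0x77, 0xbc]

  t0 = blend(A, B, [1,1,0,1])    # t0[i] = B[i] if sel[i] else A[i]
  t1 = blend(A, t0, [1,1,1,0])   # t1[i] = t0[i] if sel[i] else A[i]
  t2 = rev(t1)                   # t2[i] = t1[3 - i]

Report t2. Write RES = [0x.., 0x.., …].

RES = [0xd1, 0x26, 0xc2, 0x49]

t0 = [0x49, 0xc2, 0x26, 0xbc]
t1 = [0x49, 0xc2, 0x26, 0xd1]
t2 = [0xd1, 0x26, 0xc2, 0x49]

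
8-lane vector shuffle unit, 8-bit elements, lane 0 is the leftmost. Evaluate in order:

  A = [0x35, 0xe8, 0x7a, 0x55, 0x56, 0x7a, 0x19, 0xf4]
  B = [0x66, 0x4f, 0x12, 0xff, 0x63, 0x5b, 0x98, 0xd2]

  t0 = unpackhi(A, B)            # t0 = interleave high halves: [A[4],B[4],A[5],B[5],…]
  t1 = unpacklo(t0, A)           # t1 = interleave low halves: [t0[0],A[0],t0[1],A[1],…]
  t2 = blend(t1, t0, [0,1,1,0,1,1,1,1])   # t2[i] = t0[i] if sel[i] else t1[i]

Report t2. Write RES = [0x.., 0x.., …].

→ t0 |56|63|7a|5b|19|98|f4|d2|
→ t1 |56|35|63|e8|7a|7a|5b|55|
→ t2 |56|63|7a|e8|19|98|f4|d2|

RES = [ 0x56  0x63  0x7a  0xe8  0x19  0x98  0xf4  0xd2 ]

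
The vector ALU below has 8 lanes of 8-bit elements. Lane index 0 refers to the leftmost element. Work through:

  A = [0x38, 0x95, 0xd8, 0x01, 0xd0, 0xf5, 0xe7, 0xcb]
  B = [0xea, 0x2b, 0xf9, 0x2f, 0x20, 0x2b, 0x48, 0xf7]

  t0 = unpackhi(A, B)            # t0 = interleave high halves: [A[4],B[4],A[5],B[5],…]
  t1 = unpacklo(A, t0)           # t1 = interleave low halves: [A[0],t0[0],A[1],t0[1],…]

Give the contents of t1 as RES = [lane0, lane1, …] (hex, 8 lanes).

RES = [0x38, 0xd0, 0x95, 0x20, 0xd8, 0xf5, 0x01, 0x2b]

t0 = [0xd0, 0x20, 0xf5, 0x2b, 0xe7, 0x48, 0xcb, 0xf7]
t1 = [0x38, 0xd0, 0x95, 0x20, 0xd8, 0xf5, 0x01, 0x2b]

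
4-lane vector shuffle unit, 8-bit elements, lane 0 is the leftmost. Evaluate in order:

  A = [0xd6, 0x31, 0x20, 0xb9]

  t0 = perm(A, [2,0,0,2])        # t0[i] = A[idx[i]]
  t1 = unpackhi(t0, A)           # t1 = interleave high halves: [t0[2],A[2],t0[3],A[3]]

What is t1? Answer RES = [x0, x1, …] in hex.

RES = [0xd6, 0x20, 0x20, 0xb9]

t0 = [0x20, 0xd6, 0xd6, 0x20]
t1 = [0xd6, 0x20, 0x20, 0xb9]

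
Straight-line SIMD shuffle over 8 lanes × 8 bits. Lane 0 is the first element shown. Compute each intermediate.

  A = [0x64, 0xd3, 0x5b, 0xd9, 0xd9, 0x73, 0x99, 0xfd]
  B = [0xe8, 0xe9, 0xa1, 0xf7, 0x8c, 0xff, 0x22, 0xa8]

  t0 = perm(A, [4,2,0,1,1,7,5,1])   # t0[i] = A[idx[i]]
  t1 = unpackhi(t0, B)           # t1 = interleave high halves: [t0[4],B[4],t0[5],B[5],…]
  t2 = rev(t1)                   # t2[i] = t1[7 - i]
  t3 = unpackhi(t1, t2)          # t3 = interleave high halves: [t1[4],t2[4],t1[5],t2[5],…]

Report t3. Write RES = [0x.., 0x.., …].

t0 = [0xd9, 0x5b, 0x64, 0xd3, 0xd3, 0xfd, 0x73, 0xd3]
t1 = [0xd3, 0x8c, 0xfd, 0xff, 0x73, 0x22, 0xd3, 0xa8]
t2 = [0xa8, 0xd3, 0x22, 0x73, 0xff, 0xfd, 0x8c, 0xd3]
t3 = [0x73, 0xff, 0x22, 0xfd, 0xd3, 0x8c, 0xa8, 0xd3]

RES = [ 0x73  0xff  0x22  0xfd  0xd3  0x8c  0xa8  0xd3 ]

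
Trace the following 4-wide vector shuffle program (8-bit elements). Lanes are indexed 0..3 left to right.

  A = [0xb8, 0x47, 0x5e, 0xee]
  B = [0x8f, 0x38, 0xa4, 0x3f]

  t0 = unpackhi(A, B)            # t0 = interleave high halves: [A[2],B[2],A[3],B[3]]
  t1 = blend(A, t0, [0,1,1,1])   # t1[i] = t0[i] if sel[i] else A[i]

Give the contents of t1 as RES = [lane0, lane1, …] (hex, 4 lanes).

t0 = [0x5e, 0xa4, 0xee, 0x3f]
t1 = [0xb8, 0xa4, 0xee, 0x3f]

RES = [0xb8, 0xa4, 0xee, 0x3f]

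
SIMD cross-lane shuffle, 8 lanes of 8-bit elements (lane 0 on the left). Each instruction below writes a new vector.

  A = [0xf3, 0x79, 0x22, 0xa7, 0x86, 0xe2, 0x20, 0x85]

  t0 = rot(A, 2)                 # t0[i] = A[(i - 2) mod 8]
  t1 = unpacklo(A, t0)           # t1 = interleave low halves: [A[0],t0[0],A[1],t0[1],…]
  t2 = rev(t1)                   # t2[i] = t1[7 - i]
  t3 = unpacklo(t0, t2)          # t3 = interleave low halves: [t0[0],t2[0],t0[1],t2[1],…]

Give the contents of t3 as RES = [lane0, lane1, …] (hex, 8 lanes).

t0 = [0x20, 0x85, 0xf3, 0x79, 0x22, 0xa7, 0x86, 0xe2]
t1 = [0xf3, 0x20, 0x79, 0x85, 0x22, 0xf3, 0xa7, 0x79]
t2 = [0x79, 0xa7, 0xf3, 0x22, 0x85, 0x79, 0x20, 0xf3]
t3 = [0x20, 0x79, 0x85, 0xa7, 0xf3, 0xf3, 0x79, 0x22]

RES = [0x20, 0x79, 0x85, 0xa7, 0xf3, 0xf3, 0x79, 0x22]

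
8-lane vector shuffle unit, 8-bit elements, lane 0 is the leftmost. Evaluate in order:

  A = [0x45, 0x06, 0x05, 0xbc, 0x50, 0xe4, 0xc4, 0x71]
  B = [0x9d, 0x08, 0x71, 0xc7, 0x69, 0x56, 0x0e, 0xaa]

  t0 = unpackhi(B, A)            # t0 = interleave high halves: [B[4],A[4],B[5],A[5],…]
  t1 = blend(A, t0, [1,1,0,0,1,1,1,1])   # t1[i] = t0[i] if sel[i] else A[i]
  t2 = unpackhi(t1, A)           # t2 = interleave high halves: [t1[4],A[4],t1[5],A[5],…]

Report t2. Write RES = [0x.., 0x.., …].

RES = [ 0x0e  0x50  0xc4  0xe4  0xaa  0xc4  0x71  0x71 ]

t0 = [0x69, 0x50, 0x56, 0xe4, 0x0e, 0xc4, 0xaa, 0x71]
t1 = [0x69, 0x50, 0x05, 0xbc, 0x0e, 0xc4, 0xaa, 0x71]
t2 = [0x0e, 0x50, 0xc4, 0xe4, 0xaa, 0xc4, 0x71, 0x71]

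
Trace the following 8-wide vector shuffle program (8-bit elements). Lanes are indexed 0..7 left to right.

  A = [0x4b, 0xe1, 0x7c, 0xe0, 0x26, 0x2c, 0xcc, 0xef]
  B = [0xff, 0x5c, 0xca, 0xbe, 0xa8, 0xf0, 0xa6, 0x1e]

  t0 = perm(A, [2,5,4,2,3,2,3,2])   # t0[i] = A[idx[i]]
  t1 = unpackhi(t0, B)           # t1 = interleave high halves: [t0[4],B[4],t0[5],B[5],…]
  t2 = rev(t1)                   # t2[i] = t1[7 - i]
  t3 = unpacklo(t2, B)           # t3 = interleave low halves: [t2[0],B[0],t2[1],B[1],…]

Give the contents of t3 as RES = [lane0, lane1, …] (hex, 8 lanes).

  t0: 7c 2c 26 7c e0 7c e0 7c
  t1: e0 a8 7c f0 e0 a6 7c 1e
  t2: 1e 7c a6 e0 f0 7c a8 e0
  t3: 1e ff 7c 5c a6 ca e0 be

RES = [0x1e, 0xff, 0x7c, 0x5c, 0xa6, 0xca, 0xe0, 0xbe]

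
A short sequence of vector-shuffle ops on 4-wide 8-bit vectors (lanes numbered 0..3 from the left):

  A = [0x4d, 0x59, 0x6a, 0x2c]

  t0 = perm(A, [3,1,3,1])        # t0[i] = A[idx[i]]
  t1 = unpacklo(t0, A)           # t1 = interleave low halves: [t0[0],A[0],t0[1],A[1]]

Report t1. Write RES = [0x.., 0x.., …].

RES = [0x2c, 0x4d, 0x59, 0x59]

  t0: 2c 59 2c 59
  t1: 2c 4d 59 59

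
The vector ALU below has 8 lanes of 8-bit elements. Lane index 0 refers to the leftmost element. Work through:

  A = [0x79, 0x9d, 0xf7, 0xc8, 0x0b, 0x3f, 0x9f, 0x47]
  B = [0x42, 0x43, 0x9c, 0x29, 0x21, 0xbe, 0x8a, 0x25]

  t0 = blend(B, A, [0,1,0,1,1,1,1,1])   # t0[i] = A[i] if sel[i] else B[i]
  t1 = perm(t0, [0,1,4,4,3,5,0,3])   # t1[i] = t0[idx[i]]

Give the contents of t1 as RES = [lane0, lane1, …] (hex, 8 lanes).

RES = [0x42, 0x9d, 0x0b, 0x0b, 0xc8, 0x3f, 0x42, 0xc8]

t0 = [0x42, 0x9d, 0x9c, 0xc8, 0x0b, 0x3f, 0x9f, 0x47]
t1 = [0x42, 0x9d, 0x0b, 0x0b, 0xc8, 0x3f, 0x42, 0xc8]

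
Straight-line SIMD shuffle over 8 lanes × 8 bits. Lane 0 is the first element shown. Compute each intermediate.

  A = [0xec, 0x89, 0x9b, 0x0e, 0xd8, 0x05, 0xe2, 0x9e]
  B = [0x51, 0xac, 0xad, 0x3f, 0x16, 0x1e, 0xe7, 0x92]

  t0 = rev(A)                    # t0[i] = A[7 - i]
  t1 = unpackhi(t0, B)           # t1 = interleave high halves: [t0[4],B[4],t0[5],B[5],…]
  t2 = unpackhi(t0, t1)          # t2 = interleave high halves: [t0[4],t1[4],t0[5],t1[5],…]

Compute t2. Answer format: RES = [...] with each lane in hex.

RES = [0x0e, 0x89, 0x9b, 0xe7, 0x89, 0xec, 0xec, 0x92]

t0 = [0x9e, 0xe2, 0x05, 0xd8, 0x0e, 0x9b, 0x89, 0xec]
t1 = [0x0e, 0x16, 0x9b, 0x1e, 0x89, 0xe7, 0xec, 0x92]
t2 = [0x0e, 0x89, 0x9b, 0xe7, 0x89, 0xec, 0xec, 0x92]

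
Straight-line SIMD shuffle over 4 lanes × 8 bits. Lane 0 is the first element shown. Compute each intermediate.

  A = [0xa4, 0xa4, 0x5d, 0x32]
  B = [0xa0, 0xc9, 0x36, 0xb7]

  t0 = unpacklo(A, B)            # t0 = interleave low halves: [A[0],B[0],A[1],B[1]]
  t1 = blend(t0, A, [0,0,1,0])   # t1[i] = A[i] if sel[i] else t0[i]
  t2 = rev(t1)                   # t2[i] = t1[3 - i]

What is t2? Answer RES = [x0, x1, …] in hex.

RES = [0xc9, 0x5d, 0xa0, 0xa4]

t0 = [0xa4, 0xa0, 0xa4, 0xc9]
t1 = [0xa4, 0xa0, 0x5d, 0xc9]
t2 = [0xc9, 0x5d, 0xa0, 0xa4]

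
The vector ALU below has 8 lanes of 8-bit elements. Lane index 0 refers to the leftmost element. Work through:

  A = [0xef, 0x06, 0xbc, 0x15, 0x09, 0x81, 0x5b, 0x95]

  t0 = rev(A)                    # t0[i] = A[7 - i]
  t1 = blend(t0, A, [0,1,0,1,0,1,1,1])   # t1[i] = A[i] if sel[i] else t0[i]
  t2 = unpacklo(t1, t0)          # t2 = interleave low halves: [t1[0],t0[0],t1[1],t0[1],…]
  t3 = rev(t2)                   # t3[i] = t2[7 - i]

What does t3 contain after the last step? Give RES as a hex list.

→ t0 |95|5b|81|09|15|bc|06|ef|
→ t1 |95|06|81|15|15|81|5b|95|
→ t2 |95|95|06|5b|81|81|15|09|
→ t3 |09|15|81|81|5b|06|95|95|

RES = [ 0x09  0x15  0x81  0x81  0x5b  0x06  0x95  0x95 ]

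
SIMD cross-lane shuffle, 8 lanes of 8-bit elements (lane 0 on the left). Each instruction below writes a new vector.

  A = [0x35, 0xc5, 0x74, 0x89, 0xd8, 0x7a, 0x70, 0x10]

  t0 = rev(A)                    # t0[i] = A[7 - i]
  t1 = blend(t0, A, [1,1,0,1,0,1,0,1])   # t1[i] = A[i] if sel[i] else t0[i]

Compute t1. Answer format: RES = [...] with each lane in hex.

t0 = [0x10, 0x70, 0x7a, 0xd8, 0x89, 0x74, 0xc5, 0x35]
t1 = [0x35, 0xc5, 0x7a, 0x89, 0x89, 0x7a, 0xc5, 0x10]

RES = [0x35, 0xc5, 0x7a, 0x89, 0x89, 0x7a, 0xc5, 0x10]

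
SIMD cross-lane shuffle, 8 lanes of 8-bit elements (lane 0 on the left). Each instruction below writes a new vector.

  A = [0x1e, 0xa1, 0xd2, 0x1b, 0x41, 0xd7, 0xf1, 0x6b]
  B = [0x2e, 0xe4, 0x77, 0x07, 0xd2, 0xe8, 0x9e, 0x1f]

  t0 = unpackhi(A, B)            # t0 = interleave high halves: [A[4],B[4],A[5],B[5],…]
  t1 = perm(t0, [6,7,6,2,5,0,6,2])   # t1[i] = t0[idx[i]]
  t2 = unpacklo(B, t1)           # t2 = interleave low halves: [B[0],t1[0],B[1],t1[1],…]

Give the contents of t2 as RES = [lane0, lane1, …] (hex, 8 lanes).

RES = [ 0x2e  0x6b  0xe4  0x1f  0x77  0x6b  0x07  0xd7 ]

→ t0 |41|d2|d7|e8|f1|9e|6b|1f|
→ t1 |6b|1f|6b|d7|9e|41|6b|d7|
→ t2 |2e|6b|e4|1f|77|6b|07|d7|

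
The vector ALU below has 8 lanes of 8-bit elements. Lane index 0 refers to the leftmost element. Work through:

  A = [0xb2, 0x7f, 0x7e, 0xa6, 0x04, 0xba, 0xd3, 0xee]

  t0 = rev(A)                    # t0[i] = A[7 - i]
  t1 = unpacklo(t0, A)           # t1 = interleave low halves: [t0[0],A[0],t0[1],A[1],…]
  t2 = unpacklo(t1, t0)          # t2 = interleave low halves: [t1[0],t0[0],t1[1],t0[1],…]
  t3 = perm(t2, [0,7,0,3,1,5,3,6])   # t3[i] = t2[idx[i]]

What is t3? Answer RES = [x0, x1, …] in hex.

  t0: ee d3 ba 04 a6 7e 7f b2
  t1: ee b2 d3 7f ba 7e 04 a6
  t2: ee ee b2 d3 d3 ba 7f 04
  t3: ee 04 ee d3 ee ba d3 7f

RES = [0xee, 0x04, 0xee, 0xd3, 0xee, 0xba, 0xd3, 0x7f]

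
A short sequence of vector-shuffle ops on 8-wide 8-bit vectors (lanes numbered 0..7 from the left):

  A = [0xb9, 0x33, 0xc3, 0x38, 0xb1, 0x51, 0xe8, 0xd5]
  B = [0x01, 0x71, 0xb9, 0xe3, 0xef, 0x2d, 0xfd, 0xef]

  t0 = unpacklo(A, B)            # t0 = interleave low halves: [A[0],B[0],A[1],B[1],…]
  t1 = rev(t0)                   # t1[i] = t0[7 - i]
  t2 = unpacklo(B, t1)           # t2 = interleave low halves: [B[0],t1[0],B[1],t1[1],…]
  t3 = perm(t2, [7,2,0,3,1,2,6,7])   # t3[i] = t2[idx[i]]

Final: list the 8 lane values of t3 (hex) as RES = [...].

RES = [0xc3, 0x71, 0x01, 0x38, 0xe3, 0x71, 0xe3, 0xc3]

t0 = [0xb9, 0x01, 0x33, 0x71, 0xc3, 0xb9, 0x38, 0xe3]
t1 = [0xe3, 0x38, 0xb9, 0xc3, 0x71, 0x33, 0x01, 0xb9]
t2 = [0x01, 0xe3, 0x71, 0x38, 0xb9, 0xb9, 0xe3, 0xc3]
t3 = [0xc3, 0x71, 0x01, 0x38, 0xe3, 0x71, 0xe3, 0xc3]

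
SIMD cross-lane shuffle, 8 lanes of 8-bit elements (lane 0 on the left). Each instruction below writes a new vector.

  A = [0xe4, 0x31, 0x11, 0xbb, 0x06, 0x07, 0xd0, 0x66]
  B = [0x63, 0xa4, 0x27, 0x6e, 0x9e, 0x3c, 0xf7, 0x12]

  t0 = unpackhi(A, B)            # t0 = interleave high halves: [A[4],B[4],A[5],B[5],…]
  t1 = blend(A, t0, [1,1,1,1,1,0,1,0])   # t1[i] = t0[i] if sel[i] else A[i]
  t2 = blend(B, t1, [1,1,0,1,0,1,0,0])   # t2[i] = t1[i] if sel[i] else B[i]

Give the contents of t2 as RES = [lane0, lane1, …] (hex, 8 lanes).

→ t0 |06|9e|07|3c|d0|f7|66|12|
→ t1 |06|9e|07|3c|d0|07|66|66|
→ t2 |06|9e|27|3c|9e|07|f7|12|

RES = [0x06, 0x9e, 0x27, 0x3c, 0x9e, 0x07, 0xf7, 0x12]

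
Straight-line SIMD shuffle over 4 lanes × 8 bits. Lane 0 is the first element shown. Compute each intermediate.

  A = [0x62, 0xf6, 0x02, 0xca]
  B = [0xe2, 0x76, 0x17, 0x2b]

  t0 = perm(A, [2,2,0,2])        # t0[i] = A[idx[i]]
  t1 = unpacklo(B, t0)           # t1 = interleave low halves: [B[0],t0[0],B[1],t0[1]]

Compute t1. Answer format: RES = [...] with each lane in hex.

RES = [0xe2, 0x02, 0x76, 0x02]

  t0: 02 02 62 02
  t1: e2 02 76 02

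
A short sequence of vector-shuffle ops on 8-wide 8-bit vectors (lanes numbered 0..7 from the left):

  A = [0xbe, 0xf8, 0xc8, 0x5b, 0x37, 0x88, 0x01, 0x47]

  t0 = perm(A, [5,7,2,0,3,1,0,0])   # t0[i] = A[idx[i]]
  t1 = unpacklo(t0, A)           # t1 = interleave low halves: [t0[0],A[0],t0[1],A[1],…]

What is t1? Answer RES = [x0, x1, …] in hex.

  t0: 88 47 c8 be 5b f8 be be
  t1: 88 be 47 f8 c8 c8 be 5b

RES = [0x88, 0xbe, 0x47, 0xf8, 0xc8, 0xc8, 0xbe, 0x5b]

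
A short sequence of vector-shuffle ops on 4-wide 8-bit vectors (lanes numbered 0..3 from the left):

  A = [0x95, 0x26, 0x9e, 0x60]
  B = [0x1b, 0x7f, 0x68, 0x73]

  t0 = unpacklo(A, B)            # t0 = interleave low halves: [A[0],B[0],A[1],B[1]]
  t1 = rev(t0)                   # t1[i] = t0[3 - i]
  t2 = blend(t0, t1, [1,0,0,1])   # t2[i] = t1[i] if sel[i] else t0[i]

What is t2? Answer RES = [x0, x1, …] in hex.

RES = [ 0x7f  0x1b  0x26  0x95 ]

  t0: 95 1b 26 7f
  t1: 7f 26 1b 95
  t2: 7f 1b 26 95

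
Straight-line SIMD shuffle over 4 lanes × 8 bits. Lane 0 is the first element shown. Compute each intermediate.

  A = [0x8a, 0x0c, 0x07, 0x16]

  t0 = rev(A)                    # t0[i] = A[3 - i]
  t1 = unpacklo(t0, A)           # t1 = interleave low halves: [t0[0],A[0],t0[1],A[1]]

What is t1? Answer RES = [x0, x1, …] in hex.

RES = [ 0x16  0x8a  0x07  0x0c ]

→ t0 |16|07|0c|8a|
→ t1 |16|8a|07|0c|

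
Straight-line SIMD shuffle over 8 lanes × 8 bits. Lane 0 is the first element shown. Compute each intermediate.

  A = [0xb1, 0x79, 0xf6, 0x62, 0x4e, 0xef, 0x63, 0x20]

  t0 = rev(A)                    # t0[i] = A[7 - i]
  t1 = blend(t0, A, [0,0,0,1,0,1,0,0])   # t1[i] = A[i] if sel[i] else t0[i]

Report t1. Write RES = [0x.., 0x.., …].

RES = [0x20, 0x63, 0xef, 0x62, 0x62, 0xef, 0x79, 0xb1]

→ t0 |20|63|ef|4e|62|f6|79|b1|
→ t1 |20|63|ef|62|62|ef|79|b1|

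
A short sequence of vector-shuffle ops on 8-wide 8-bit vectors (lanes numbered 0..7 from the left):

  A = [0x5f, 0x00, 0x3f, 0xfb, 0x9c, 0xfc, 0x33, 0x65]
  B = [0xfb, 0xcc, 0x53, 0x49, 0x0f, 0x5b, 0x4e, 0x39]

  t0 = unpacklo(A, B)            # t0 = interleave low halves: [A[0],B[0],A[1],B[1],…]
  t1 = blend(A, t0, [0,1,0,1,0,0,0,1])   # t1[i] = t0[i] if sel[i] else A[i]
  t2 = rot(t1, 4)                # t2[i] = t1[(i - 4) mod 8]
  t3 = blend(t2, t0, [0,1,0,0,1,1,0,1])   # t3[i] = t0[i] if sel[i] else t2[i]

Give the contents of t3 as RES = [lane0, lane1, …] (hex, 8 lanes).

RES = [0x9c, 0xfb, 0x33, 0x49, 0x3f, 0x53, 0x3f, 0x49]

→ t0 |5f|fb|00|cc|3f|53|fb|49|
→ t1 |5f|fb|3f|cc|9c|fc|33|49|
→ t2 |9c|fc|33|49|5f|fb|3f|cc|
→ t3 |9c|fb|33|49|3f|53|3f|49|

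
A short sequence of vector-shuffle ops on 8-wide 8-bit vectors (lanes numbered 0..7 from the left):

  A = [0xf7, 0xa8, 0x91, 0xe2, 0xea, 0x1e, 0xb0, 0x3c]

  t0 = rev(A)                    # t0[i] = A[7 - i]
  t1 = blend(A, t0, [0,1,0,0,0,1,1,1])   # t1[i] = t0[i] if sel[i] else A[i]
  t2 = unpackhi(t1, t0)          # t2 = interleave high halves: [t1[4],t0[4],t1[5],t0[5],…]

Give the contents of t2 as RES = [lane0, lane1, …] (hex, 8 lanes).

→ t0 |3c|b0|1e|ea|e2|91|a8|f7|
→ t1 |f7|b0|91|e2|ea|91|a8|f7|
→ t2 |ea|e2|91|91|a8|a8|f7|f7|

RES = [ 0xea  0xe2  0x91  0x91  0xa8  0xa8  0xf7  0xf7 ]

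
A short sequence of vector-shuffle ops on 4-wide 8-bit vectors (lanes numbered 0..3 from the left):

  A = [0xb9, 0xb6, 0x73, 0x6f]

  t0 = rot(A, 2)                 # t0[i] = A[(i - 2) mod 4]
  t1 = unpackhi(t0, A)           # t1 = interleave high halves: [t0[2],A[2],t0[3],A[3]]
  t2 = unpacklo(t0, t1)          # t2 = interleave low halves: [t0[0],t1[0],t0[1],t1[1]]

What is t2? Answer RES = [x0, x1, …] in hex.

RES = [ 0x73  0xb9  0x6f  0x73 ]

  t0: 73 6f b9 b6
  t1: b9 73 b6 6f
  t2: 73 b9 6f 73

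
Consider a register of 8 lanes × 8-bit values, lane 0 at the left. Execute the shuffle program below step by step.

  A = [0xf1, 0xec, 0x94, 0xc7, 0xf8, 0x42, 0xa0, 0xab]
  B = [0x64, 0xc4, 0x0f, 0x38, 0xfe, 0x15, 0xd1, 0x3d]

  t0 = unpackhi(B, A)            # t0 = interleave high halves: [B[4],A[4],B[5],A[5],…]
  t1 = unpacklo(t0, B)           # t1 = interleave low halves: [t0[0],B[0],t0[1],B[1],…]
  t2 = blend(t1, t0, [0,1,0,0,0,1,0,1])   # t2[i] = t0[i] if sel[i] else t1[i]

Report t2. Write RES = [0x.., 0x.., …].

RES = [0xfe, 0xf8, 0xf8, 0xc4, 0x15, 0xa0, 0x42, 0xab]

  t0: fe f8 15 42 d1 a0 3d ab
  t1: fe 64 f8 c4 15 0f 42 38
  t2: fe f8 f8 c4 15 a0 42 ab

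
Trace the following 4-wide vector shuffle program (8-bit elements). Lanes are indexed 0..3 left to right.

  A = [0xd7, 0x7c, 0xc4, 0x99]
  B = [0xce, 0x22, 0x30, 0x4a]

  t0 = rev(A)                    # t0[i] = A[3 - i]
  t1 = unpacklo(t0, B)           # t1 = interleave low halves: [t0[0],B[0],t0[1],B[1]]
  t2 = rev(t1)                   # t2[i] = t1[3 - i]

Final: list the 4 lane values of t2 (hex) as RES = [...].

RES = [ 0x22  0xc4  0xce  0x99 ]

→ t0 |99|c4|7c|d7|
→ t1 |99|ce|c4|22|
→ t2 |22|c4|ce|99|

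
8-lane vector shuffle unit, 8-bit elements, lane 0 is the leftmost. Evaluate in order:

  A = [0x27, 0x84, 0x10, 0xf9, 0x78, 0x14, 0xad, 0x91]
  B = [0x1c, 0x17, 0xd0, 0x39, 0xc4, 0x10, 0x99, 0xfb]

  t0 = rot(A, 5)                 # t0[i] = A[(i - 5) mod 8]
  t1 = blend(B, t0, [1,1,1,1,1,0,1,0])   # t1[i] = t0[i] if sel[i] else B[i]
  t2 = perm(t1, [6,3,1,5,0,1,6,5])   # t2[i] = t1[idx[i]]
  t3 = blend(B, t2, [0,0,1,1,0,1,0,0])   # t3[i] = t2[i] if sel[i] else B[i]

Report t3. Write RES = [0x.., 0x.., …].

  t0: f9 78 14 ad 91 27 84 10
  t1: f9 78 14 ad 91 10 84 fb
  t2: 84 ad 78 10 f9 78 84 10
  t3: 1c 17 78 10 c4 78 99 fb

RES = [ 0x1c  0x17  0x78  0x10  0xc4  0x78  0x99  0xfb ]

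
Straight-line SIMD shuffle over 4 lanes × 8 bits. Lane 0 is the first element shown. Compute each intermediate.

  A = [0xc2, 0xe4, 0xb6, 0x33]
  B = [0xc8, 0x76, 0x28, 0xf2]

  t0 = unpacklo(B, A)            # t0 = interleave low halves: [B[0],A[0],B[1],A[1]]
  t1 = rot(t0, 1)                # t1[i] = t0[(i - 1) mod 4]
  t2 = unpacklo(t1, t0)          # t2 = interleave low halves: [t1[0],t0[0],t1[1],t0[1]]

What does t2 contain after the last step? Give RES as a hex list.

t0 = [0xc8, 0xc2, 0x76, 0xe4]
t1 = [0xe4, 0xc8, 0xc2, 0x76]
t2 = [0xe4, 0xc8, 0xc8, 0xc2]

RES = [ 0xe4  0xc8  0xc8  0xc2 ]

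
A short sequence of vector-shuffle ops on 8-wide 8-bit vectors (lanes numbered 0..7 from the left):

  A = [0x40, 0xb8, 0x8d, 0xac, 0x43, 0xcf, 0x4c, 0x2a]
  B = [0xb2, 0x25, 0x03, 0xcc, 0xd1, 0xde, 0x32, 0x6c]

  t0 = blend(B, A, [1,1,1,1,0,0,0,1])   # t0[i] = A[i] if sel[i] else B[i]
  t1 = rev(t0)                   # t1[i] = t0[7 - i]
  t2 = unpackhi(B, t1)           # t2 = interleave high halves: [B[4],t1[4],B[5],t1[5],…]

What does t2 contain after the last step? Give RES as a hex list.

t0 = [0x40, 0xb8, 0x8d, 0xac, 0xd1, 0xde, 0x32, 0x2a]
t1 = [0x2a, 0x32, 0xde, 0xd1, 0xac, 0x8d, 0xb8, 0x40]
t2 = [0xd1, 0xac, 0xde, 0x8d, 0x32, 0xb8, 0x6c, 0x40]

RES = [ 0xd1  0xac  0xde  0x8d  0x32  0xb8  0x6c  0x40 ]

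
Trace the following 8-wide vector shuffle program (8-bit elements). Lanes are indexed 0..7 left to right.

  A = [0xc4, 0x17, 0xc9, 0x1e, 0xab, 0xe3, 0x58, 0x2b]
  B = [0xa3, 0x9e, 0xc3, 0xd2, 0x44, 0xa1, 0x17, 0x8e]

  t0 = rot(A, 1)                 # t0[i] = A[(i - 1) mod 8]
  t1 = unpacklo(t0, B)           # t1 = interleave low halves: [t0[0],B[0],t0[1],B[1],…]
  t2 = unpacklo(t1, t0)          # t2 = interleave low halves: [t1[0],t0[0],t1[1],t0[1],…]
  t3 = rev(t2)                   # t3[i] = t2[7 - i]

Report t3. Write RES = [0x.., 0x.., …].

→ t0 |2b|c4|17|c9|1e|ab|e3|58|
→ t1 |2b|a3|c4|9e|17|c3|c9|d2|
→ t2 |2b|2b|a3|c4|c4|17|9e|c9|
→ t3 |c9|9e|17|c4|c4|a3|2b|2b|

RES = [ 0xc9  0x9e  0x17  0xc4  0xc4  0xa3  0x2b  0x2b ]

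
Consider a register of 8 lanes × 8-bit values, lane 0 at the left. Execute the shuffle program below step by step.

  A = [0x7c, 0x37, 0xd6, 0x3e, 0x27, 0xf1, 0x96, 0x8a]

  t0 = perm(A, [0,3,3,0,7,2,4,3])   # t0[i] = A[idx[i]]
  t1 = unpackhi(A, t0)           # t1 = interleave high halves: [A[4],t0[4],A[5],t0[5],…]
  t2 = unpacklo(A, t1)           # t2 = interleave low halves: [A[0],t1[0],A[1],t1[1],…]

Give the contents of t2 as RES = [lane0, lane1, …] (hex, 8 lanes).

RES = [0x7c, 0x27, 0x37, 0x8a, 0xd6, 0xf1, 0x3e, 0xd6]

  t0: 7c 3e 3e 7c 8a d6 27 3e
  t1: 27 8a f1 d6 96 27 8a 3e
  t2: 7c 27 37 8a d6 f1 3e d6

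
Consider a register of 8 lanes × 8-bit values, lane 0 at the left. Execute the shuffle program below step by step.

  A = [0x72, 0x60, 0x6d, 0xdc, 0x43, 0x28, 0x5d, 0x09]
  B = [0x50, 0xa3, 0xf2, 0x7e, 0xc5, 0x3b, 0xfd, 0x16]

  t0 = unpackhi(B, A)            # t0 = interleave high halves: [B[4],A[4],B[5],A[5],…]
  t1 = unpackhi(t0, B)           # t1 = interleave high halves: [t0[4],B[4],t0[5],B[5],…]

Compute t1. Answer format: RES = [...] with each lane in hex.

RES = [0xfd, 0xc5, 0x5d, 0x3b, 0x16, 0xfd, 0x09, 0x16]

  t0: c5 43 3b 28 fd 5d 16 09
  t1: fd c5 5d 3b 16 fd 09 16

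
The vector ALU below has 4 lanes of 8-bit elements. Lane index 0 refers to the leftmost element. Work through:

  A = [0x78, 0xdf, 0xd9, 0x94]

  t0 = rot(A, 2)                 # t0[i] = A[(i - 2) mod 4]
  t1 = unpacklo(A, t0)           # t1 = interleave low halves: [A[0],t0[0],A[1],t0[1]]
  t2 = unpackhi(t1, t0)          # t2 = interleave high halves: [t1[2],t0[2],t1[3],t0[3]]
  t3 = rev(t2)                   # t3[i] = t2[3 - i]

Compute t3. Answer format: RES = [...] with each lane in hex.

RES = [0xdf, 0x94, 0x78, 0xdf]

t0 = [0xd9, 0x94, 0x78, 0xdf]
t1 = [0x78, 0xd9, 0xdf, 0x94]
t2 = [0xdf, 0x78, 0x94, 0xdf]
t3 = [0xdf, 0x94, 0x78, 0xdf]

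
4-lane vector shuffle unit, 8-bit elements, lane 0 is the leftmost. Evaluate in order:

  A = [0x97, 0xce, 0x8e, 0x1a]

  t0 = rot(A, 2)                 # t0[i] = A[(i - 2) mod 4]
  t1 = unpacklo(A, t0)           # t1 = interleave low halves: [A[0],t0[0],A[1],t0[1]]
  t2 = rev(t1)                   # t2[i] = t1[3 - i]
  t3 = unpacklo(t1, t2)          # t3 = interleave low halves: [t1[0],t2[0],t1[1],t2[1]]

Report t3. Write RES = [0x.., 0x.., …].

  t0: 8e 1a 97 ce
  t1: 97 8e ce 1a
  t2: 1a ce 8e 97
  t3: 97 1a 8e ce

RES = [ 0x97  0x1a  0x8e  0xce ]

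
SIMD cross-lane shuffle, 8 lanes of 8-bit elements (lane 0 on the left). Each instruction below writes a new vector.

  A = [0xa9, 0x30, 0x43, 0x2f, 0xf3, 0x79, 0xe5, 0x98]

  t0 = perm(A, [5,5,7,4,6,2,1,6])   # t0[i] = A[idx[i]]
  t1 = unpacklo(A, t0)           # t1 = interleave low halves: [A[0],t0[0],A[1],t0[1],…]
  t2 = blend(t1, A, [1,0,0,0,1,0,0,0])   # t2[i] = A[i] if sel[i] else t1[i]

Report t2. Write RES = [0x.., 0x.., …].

t0 = [0x79, 0x79, 0x98, 0xf3, 0xe5, 0x43, 0x30, 0xe5]
t1 = [0xa9, 0x79, 0x30, 0x79, 0x43, 0x98, 0x2f, 0xf3]
t2 = [0xa9, 0x79, 0x30, 0x79, 0xf3, 0x98, 0x2f, 0xf3]

RES = [0xa9, 0x79, 0x30, 0x79, 0xf3, 0x98, 0x2f, 0xf3]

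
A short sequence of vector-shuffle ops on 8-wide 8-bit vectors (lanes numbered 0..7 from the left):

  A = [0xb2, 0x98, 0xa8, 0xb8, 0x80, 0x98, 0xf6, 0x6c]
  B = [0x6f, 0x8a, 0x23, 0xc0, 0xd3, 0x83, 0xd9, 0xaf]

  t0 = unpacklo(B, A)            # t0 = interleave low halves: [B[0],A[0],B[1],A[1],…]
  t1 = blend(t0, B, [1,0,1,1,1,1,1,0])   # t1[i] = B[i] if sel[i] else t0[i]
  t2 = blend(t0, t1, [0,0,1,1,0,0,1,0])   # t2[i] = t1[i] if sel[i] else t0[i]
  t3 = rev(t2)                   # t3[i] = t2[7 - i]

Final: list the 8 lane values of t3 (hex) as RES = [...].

RES = [0xb8, 0xd9, 0xa8, 0x23, 0xc0, 0x23, 0xb2, 0x6f]

t0 = [0x6f, 0xb2, 0x8a, 0x98, 0x23, 0xa8, 0xc0, 0xb8]
t1 = [0x6f, 0xb2, 0x23, 0xc0, 0xd3, 0x83, 0xd9, 0xb8]
t2 = [0x6f, 0xb2, 0x23, 0xc0, 0x23, 0xa8, 0xd9, 0xb8]
t3 = [0xb8, 0xd9, 0xa8, 0x23, 0xc0, 0x23, 0xb2, 0x6f]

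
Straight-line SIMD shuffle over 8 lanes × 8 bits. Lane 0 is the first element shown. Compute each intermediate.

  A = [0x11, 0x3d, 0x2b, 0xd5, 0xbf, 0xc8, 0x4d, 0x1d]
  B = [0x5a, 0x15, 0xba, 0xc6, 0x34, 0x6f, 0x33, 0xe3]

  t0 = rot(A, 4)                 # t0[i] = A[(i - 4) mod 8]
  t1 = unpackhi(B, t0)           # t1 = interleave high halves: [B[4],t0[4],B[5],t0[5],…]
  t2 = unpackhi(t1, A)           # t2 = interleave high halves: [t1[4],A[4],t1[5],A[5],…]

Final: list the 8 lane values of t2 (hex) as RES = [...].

  t0: bf c8 4d 1d 11 3d 2b d5
  t1: 34 11 6f 3d 33 2b e3 d5
  t2: 33 bf 2b c8 e3 4d d5 1d

RES = [ 0x33  0xbf  0x2b  0xc8  0xe3  0x4d  0xd5  0x1d ]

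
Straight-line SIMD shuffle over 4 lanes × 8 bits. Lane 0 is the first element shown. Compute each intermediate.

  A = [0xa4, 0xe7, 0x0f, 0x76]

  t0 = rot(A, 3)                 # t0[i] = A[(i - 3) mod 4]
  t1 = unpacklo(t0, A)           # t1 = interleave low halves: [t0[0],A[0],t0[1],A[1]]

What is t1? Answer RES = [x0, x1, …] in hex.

RES = [0xe7, 0xa4, 0x0f, 0xe7]

  t0: e7 0f 76 a4
  t1: e7 a4 0f e7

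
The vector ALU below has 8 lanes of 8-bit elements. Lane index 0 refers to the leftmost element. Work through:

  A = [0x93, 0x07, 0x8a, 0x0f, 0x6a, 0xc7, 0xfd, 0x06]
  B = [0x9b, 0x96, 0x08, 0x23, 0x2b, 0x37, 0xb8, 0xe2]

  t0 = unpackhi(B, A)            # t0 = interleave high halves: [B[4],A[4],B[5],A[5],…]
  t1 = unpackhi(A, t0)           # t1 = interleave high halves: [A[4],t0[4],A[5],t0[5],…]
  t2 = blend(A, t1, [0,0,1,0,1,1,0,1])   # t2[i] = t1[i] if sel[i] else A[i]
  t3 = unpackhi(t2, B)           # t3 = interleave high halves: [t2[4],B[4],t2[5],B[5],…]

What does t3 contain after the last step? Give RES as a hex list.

→ t0 |2b|6a|37|c7|b8|fd|e2|06|
→ t1 |6a|b8|c7|fd|fd|e2|06|06|
→ t2 |93|07|c7|0f|fd|e2|fd|06|
→ t3 |fd|2b|e2|37|fd|b8|06|e2|

RES = [ 0xfd  0x2b  0xe2  0x37  0xfd  0xb8  0x06  0xe2 ]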